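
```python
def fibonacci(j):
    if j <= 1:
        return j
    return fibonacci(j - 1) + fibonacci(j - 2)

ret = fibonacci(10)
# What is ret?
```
Call trace (a repeated sub-call is expanded the first time; later identical calls just restate its return value):
fibonacci(j=10)
  fibonacci(j=9)
    fibonacci(j=8)
      fibonacci(j=7)
        fibonacci(j=6)
          fibonacci(j=5)
            fibonacci(j=4)
              fibonacci(j=3)
                fibonacci(j=2)
                  fibonacci(j=1)
                  -> return 1
                  fibonacci(j=0)
                  -> return 0
                -> return 1
                fibonacci(j=1)
                -> return 1
              -> return 2
              fibonacci(j=2) -> return 1  (same call as traced above)
            -> return 3
            fibonacci(j=3) -> return 2  (same call as traced above)
          -> return 5
          fibonacci(j=4) -> return 3  (same call as traced above)
        -> return 8
        fibonacci(j=5) -> return 5  (same call as traced above)
      -> return 13
      fibonacci(j=6) -> return 8  (same call as traced above)
    -> return 21
    fibonacci(j=7) -> return 13  (same call as traced above)
  -> return 34
  fibonacci(j=8) -> return 21  (same call as traced above)
-> return 55

Final answer: 55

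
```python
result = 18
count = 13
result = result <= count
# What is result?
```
Trace:
  result=18
  result=18, count=13
  result=False, count=13

Final answer: False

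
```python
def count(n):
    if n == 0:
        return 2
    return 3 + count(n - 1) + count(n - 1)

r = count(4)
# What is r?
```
Call trace (a repeated sub-call is expanded the first time; later identical calls just restate its return value):
count(n=4)
  count(n=3)
    count(n=2)
      count(n=1)
        count(n=0)
        -> return 2
        count(n=0)
        -> return 2
      -> return 7
      count(n=1) -> return 7  (same call as traced above)
    -> return 17
    count(n=2) -> return 17  (same call as traced above)
  -> return 37
  count(n=3) -> return 37  (same call as traced above)
-> return 77

Final answer: 77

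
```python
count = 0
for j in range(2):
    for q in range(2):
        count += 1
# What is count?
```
Trace:
  count=0
  count=1, j=0, q=0
  count=2, j=0, q=1
  count=3, j=1, q=0
  count=4, j=1, q=1

Final answer: 4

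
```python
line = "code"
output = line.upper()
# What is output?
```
Trace:
  line='code'
  line='code', output='CODE'

Final answer: 'CODE'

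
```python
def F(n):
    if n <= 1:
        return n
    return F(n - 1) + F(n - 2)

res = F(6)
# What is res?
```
Call trace (a repeated sub-call is expanded the first time; later identical calls just restate its return value):
F(n=6)
  F(n=5)
    F(n=4)
      F(n=3)
        F(n=2)
          F(n=1)
          -> return 1
          F(n=0)
          -> return 0
        -> return 1
        F(n=1)
        -> return 1
      -> return 2
      F(n=2) -> return 1  (same call as traced above)
    -> return 3
    F(n=3) -> return 2  (same call as traced above)
  -> return 5
  F(n=4) -> return 3  (same call as traced above)
-> return 8

Final answer: 8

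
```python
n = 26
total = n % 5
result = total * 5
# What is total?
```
Trace:
  n=26
  n=26, total=1
  n=26, total=1, result=5

Final answer: 1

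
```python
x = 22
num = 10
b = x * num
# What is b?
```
Trace:
  x=22
  x=22, num=10
  x=22, num=10, b=220

Final answer: 220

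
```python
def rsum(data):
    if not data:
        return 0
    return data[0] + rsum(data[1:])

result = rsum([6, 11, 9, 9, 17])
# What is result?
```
Call trace:
rsum(data=[6, 11, 9, 9, 17])
  rsum(data=[11, 9, 9, 17])
    rsum(data=[9, 9, 17])
      rsum(data=[9, 17])
        rsum(data=[17])
          rsum(data=[])
          -> return 0
        -> return 17
      -> return 26
    -> return 35
  -> return 46
-> return 52

Final answer: 52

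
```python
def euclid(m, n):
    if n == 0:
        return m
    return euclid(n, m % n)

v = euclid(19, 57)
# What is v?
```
Call trace:
euclid(m=19, n=57)
  euclid(m=57, n=19)
    euclid(m=19, n=0)
    -> return 19
  -> return 19
-> return 19

Final answer: 19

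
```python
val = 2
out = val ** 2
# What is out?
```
Trace:
  val=2
  val=2, out=4

Final answer: 4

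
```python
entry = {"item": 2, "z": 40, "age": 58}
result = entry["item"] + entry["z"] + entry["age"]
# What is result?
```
Trace:
  entry={'item': 2, 'z': 40, 'age': 58}
  entry={'item': 2, 'z': 40, 'age': 58}, result=100

Final answer: 100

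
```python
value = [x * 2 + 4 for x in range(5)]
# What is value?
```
Trace:
  x=0
  x=1
  x=2
  x=3
  x=4
  value=[4, 6, 8, 10, 12]

Final answer: [4, 6, 8, 10, 12]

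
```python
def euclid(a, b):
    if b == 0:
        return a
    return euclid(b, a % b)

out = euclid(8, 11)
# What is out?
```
Call trace:
euclid(a=8, b=11)
  euclid(a=11, b=8)
    euclid(a=8, b=3)
      euclid(a=3, b=2)
        euclid(a=2, b=1)
          euclid(a=1, b=0)
          -> return 1
        -> return 1
      -> return 1
    -> return 1
  -> return 1
-> return 1

Final answer: 1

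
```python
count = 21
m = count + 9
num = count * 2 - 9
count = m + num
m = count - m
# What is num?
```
Trace:
  count=21
  count=21, m=30
  count=21, m=30, num=33
  count=63, m=30, num=33
  count=63, m=33, num=33

Final answer: 33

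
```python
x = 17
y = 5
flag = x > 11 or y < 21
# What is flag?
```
Trace:
  x=17
  x=17, y=5
  x=17, y=5, flag=True

Final answer: True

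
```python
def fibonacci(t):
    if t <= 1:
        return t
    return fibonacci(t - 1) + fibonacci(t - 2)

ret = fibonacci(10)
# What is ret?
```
Call trace (a repeated sub-call is expanded the first time; later identical calls just restate its return value):
fibonacci(t=10)
  fibonacci(t=9)
    fibonacci(t=8)
      fibonacci(t=7)
        fibonacci(t=6)
          fibonacci(t=5)
            fibonacci(t=4)
              fibonacci(t=3)
                fibonacci(t=2)
                  fibonacci(t=1)
                  -> return 1
                  fibonacci(t=0)
                  -> return 0
                -> return 1
                fibonacci(t=1)
                -> return 1
              -> return 2
              fibonacci(t=2) -> return 1  (same call as traced above)
            -> return 3
            fibonacci(t=3) -> return 2  (same call as traced above)
          -> return 5
          fibonacci(t=4) -> return 3  (same call as traced above)
        -> return 8
        fibonacci(t=5) -> return 5  (same call as traced above)
      -> return 13
      fibonacci(t=6) -> return 8  (same call as traced above)
    -> return 21
    fibonacci(t=7) -> return 13  (same call as traced above)
  -> return 34
  fibonacci(t=8) -> return 21  (same call as traced above)
-> return 55

Final answer: 55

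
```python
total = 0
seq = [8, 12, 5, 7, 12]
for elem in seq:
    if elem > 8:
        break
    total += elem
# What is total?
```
Trace:
  total=0
  total=8, elem=8
  total=8, elem=12

Final answer: 8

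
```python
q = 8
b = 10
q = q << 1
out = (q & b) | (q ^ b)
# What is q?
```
Trace:
  q=8
  q=8, b=10
  q=16, b=10
  q=16, b=10, out=26

Final answer: 16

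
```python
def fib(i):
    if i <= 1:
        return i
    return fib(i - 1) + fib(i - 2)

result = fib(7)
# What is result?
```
Call trace (a repeated sub-call is expanded the first time; later identical calls just restate its return value):
fib(i=7)
  fib(i=6)
    fib(i=5)
      fib(i=4)
        fib(i=3)
          fib(i=2)
            fib(i=1)
            -> return 1
            fib(i=0)
            -> return 0
          -> return 1
          fib(i=1)
          -> return 1
        -> return 2
        fib(i=2) -> return 1  (same call as traced above)
      -> return 3
      fib(i=3) -> return 2  (same call as traced above)
    -> return 5
    fib(i=4) -> return 3  (same call as traced above)
  -> return 8
  fib(i=5) -> return 5  (same call as traced above)
-> return 13

Final answer: 13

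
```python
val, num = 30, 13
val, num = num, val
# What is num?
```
Trace:
  val=30, num=13
  val=13, num=30

Final answer: 30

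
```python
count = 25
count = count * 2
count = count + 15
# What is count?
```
Trace:
  count=25
  count=50
  count=65

Final answer: 65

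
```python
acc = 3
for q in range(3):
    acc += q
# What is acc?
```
Trace:
  acc=3
  acc=3, q=0
  acc=4, q=1
  acc=6, q=2

Final answer: 6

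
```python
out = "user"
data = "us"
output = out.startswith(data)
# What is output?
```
Trace:
  out='user'
  out='user', data='us'
  out='user', data='us', output=True

Final answer: True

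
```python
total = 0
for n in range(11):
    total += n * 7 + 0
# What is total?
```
Trace:
  total=0
  total=0, n=0
  total=7, n=1
  total=21, n=2
  total=42, n=3
  total=70, n=4
  total=105, n=5
  total=147, n=6
  total=196, n=7
  total=252, n=8
  total=315, n=9
  total=385, n=10

Final answer: 385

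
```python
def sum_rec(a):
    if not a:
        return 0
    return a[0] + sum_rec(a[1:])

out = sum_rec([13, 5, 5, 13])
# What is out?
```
Call trace:
sum_rec(a=[13, 5, 5, 13])
  sum_rec(a=[5, 5, 13])
    sum_rec(a=[5, 13])
      sum_rec(a=[13])
        sum_rec(a=[])
        -> return 0
      -> return 13
    -> return 18
  -> return 23
-> return 36

Final answer: 36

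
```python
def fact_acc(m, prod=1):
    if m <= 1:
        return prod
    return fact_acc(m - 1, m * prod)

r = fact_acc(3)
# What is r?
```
Call trace:
fact_acc(m=3, prod=1)
  fact_acc(m=2, prod=3)
    fact_acc(m=1, prod=6)
    -> return 6
  -> return 6
-> return 6

Final answer: 6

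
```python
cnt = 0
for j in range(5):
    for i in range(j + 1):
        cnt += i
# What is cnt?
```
Trace:
  cnt=0
  cnt=0, j=0, i=0
  cnt=0, j=1, i=0
  cnt=1, j=1, i=1
  cnt=1, j=2, i=0
  cnt=2, j=2, i=1
  cnt=4, j=2, i=2
  cnt=4, j=3, i=0
  cnt=5, j=3, i=1
  cnt=7, j=3, i=2
  cnt=10, j=3, i=3
  cnt=10, j=4, i=0
  cnt=11, j=4, i=1
  cnt=13, j=4, i=2
  cnt=16, j=4, i=3
  cnt=20, j=4, i=4

Final answer: 20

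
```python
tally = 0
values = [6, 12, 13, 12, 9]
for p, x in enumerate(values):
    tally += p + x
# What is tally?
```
Trace:
  tally=0
  tally=6, p=0, x=6
  tally=19, p=1, x=12
  tally=34, p=2, x=13
  tally=49, p=3, x=12
  tally=62, p=4, x=9

Final answer: 62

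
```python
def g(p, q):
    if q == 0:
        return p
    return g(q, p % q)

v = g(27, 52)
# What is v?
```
Call trace:
g(p=27, q=52)
  g(p=52, q=27)
    g(p=27, q=25)
      g(p=25, q=2)
        g(p=2, q=1)
          g(p=1, q=0)
          -> return 1
        -> return 1
      -> return 1
    -> return 1
  -> return 1
-> return 1

Final answer: 1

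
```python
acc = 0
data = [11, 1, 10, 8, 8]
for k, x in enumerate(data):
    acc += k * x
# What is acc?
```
Trace:
  acc=0
  acc=0, k=0, x=11
  acc=1, k=1, x=1
  acc=21, k=2, x=10
  acc=45, k=3, x=8
  acc=77, k=4, x=8

Final answer: 77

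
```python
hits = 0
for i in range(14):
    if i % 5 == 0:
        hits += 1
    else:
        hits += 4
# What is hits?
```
Trace:
  hits=0
  hits=1, i=0
  hits=5, i=1
  hits=9, i=2
  hits=13, i=3
  hits=17, i=4
  hits=18, i=5
  hits=22, i=6
  hits=26, i=7
  hits=30, i=8
  hits=34, i=9
  hits=35, i=10
  hits=39, i=11
  hits=43, i=12
  hits=47, i=13

Final answer: 47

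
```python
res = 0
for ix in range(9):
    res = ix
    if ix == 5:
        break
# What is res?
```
Trace:
  res=0
  res=0, ix=0
  res=1, ix=1
  res=2, ix=2
  res=3, ix=3
  res=4, ix=4
  res=5, ix=5

Final answer: 5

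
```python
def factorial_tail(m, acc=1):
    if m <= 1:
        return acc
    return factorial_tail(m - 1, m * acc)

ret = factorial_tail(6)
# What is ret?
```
Call trace:
factorial_tail(m=6, acc=1)
  factorial_tail(m=5, acc=6)
    factorial_tail(m=4, acc=30)
      factorial_tail(m=3, acc=120)
        factorial_tail(m=2, acc=360)
          factorial_tail(m=1, acc=720)
          -> return 720
        -> return 720
      -> return 720
    -> return 720
  -> return 720
-> return 720

Final answer: 720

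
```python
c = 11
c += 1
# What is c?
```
Trace:
  c=11
  c=12

Final answer: 12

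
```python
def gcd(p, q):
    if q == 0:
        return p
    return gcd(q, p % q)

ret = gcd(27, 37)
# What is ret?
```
Call trace:
gcd(p=27, q=37)
  gcd(p=37, q=27)
    gcd(p=27, q=10)
      gcd(p=10, q=7)
        gcd(p=7, q=3)
          gcd(p=3, q=1)
            gcd(p=1, q=0)
            -> return 1
          -> return 1
        -> return 1
      -> return 1
    -> return 1
  -> return 1
-> return 1

Final answer: 1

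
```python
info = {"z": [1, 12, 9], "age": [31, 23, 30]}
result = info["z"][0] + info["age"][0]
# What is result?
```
Trace:
  info={'z': [1, 12, 9], 'age': [31, 23, 30]}
  info={'z': [1, 12, 9], 'age': [31, 23, 30]}, result=32

Final answer: 32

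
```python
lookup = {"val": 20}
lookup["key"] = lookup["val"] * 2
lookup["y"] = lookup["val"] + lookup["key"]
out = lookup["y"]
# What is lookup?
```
Trace:
  lookup={'val': 20}
  lookup={'val': 20, 'key': 40}
  lookup={'val': 20, 'key': 40, 'y': 60}
  lookup={'val': 20, 'key': 40, 'y': 60}, out=60

Final answer: {'val': 20, 'key': 40, 'y': 60}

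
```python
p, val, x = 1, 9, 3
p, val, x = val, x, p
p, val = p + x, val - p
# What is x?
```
Trace:
  p=1, val=9, x=3
  p=9, val=3, x=1
  p=10, val=-6, x=1

Final answer: 1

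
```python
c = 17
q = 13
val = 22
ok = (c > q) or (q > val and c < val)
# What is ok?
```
Trace:
  c=17
  c=17, q=13
  c=17, q=13, val=22
  c=17, q=13, val=22, ok=True

Final answer: True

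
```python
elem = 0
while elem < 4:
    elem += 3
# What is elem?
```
Trace:
  elem=0
  elem=3
  elem=6

Final answer: 6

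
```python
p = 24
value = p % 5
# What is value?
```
Trace:
  p=24
  p=24, value=4

Final answer: 4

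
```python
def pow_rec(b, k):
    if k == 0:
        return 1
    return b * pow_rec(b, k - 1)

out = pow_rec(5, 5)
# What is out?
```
Call trace:
pow_rec(b=5, k=5)
  pow_rec(b=5, k=4)
    pow_rec(b=5, k=3)
      pow_rec(b=5, k=2)
        pow_rec(b=5, k=1)
          pow_rec(b=5, k=0)
          -> return 1
        -> return 5
      -> return 25
    -> return 125
  -> return 625
-> return 3125

Final answer: 3125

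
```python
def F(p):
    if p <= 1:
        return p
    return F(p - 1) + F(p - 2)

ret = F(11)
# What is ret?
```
Call trace (a repeated sub-call is expanded the first time; later identical calls just restate its return value):
F(p=11)
  F(p=10)
    F(p=9)
      F(p=8)
        F(p=7)
          F(p=6)
            F(p=5)
              F(p=4)
                F(p=3)
                  F(p=2)
                    F(p=1)
                    -> return 1
                    F(p=0)
                    -> return 0
                  -> return 1
                  F(p=1)
                  -> return 1
                -> return 2
                F(p=2) -> return 1  (same call as traced above)
              -> return 3
              F(p=3) -> return 2  (same call as traced above)
            -> return 5
            F(p=4) -> return 3  (same call as traced above)
          -> return 8
          F(p=5) -> return 5  (same call as traced above)
        -> return 13
        F(p=6) -> return 8  (same call as traced above)
      -> return 21
      F(p=7) -> return 13  (same call as traced above)
    -> return 34
    F(p=8) -> return 21  (same call as traced above)
  -> return 55
  F(p=9) -> return 34  (same call as traced above)
-> return 89

Final answer: 89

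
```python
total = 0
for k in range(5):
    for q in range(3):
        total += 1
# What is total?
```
Trace:
  total=0
  total=1, k=0, q=0
  total=2, k=0, q=1
  total=3, k=0, q=2
  total=4, k=1, q=0
  total=5, k=1, q=1
  total=6, k=1, q=2
  total=7, k=2, q=0
  total=8, k=2, q=1
  total=9, k=2, q=2
  total=10, k=3, q=0
  total=11, k=3, q=1
  total=12, k=3, q=2
  total=13, k=4, q=0
  total=14, k=4, q=1
  total=15, k=4, q=2

Final answer: 15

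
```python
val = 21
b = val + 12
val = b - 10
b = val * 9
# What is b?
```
Trace:
  val=21
  val=21, b=33
  val=23, b=33
  val=23, b=207

Final answer: 207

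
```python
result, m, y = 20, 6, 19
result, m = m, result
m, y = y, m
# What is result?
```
Trace:
  result=20, m=6, y=19
  result=6, m=20, y=19
  result=6, m=19, y=20

Final answer: 6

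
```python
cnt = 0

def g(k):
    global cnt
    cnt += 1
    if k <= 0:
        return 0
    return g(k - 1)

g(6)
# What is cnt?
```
Call trace:
g(k=6)
  g(k=5)
    g(k=4)
      g(k=3)
        g(k=2)
          g(k=1)
            g(k=0)
            -> return 0
          -> return 0
        -> return 0
      -> return 0
    -> return 0
  -> return 0
-> return 0

cnt is incremented once per call. g is entered once for each k = 6, 5, 4, 3, 2, 1, 0 (the k <= 0 call returns without recursing), i.e. 6 + 1 calls.
cnt = 7

Final answer: 7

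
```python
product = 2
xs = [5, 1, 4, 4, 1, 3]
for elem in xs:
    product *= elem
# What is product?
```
Trace:
  product=2
  product=10, elem=5
  product=10, elem=1
  product=40, elem=4
  product=160, elem=4
  product=160, elem=1
  product=480, elem=3

Final answer: 480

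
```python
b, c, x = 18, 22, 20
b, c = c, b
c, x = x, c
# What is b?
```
Trace:
  b=18, c=22, x=20
  b=22, c=18, x=20
  b=22, c=20, x=18

Final answer: 22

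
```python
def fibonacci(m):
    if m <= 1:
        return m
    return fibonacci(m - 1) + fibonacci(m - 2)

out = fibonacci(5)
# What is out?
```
Call trace (a repeated sub-call is expanded the first time; later identical calls just restate its return value):
fibonacci(m=5)
  fibonacci(m=4)
    fibonacci(m=3)
      fibonacci(m=2)
        fibonacci(m=1)
        -> return 1
        fibonacci(m=0)
        -> return 0
      -> return 1
      fibonacci(m=1)
      -> return 1
    -> return 2
    fibonacci(m=2) -> return 1  (same call as traced above)
  -> return 3
  fibonacci(m=3) -> return 2  (same call as traced above)
-> return 5

Final answer: 5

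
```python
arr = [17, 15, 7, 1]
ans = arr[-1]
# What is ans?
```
Trace:
  arr=[17, 15, 7, 1]
  arr=[17, 15, 7, 1], ans=1

Final answer: 1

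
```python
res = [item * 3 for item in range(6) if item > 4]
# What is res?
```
Trace:
  item=0
  item=1
  item=2
  item=3
  item=4
  item=5
  res=[15]

Final answer: [15]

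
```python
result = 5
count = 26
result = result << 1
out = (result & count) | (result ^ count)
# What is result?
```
Trace:
  result=5
  result=5, count=26
  result=10, count=26
  result=10, count=26, out=26

Final answer: 10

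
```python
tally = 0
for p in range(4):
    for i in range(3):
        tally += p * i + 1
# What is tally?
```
Trace:
  tally=0
  tally=1, p=0, i=0
  tally=2, p=0, i=1
  tally=3, p=0, i=2
  tally=4, p=1, i=0
  tally=6, p=1, i=1
  tally=9, p=1, i=2
  tally=10, p=2, i=0
  tally=13, p=2, i=1
  tally=18, p=2, i=2
  tally=19, p=3, i=0
  tally=23, p=3, i=1
  tally=30, p=3, i=2

Final answer: 30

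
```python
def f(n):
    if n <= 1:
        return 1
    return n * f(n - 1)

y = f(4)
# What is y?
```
Call trace:
f(n=4)
  f(n=3)
    f(n=2)
      f(n=1)
      -> return 1
    -> return 2
  -> return 6
-> return 24

Final answer: 24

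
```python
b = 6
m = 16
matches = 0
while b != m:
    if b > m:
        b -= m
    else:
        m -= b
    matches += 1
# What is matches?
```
Trace:
  b=6
  b=6, m=16
  b=6, m=16, matches=0
  b=6, m=10, matches=1
  b=6, m=4, matches=2
  b=2, m=4, matches=3
  b=2, m=2, matches=4

Final answer: 4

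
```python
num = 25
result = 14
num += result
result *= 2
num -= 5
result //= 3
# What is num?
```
Trace:
  num=25
  num=25, result=14
  num=39, result=14
  num=39, result=28
  num=34, result=28
  num=34, result=9

Final answer: 34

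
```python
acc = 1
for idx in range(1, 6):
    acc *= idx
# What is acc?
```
Trace:
  acc=1
  acc=1, idx=1
  acc=2, idx=2
  acc=6, idx=3
  acc=24, idx=4
  acc=120, idx=5

Final answer: 120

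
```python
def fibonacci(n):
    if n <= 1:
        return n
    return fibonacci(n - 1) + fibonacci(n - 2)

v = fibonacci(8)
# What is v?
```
Call trace (a repeated sub-call is expanded the first time; later identical calls just restate its return value):
fibonacci(n=8)
  fibonacci(n=7)
    fibonacci(n=6)
      fibonacci(n=5)
        fibonacci(n=4)
          fibonacci(n=3)
            fibonacci(n=2)
              fibonacci(n=1)
              -> return 1
              fibonacci(n=0)
              -> return 0
            -> return 1
            fibonacci(n=1)
            -> return 1
          -> return 2
          fibonacci(n=2) -> return 1  (same call as traced above)
        -> return 3
        fibonacci(n=3) -> return 2  (same call as traced above)
      -> return 5
      fibonacci(n=4) -> return 3  (same call as traced above)
    -> return 8
    fibonacci(n=5) -> return 5  (same call as traced above)
  -> return 13
  fibonacci(n=6) -> return 8  (same call as traced above)
-> return 21

Final answer: 21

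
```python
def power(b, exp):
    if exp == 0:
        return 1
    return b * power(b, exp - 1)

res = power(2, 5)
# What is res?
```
Call trace:
power(b=2, exp=5)
  power(b=2, exp=4)
    power(b=2, exp=3)
      power(b=2, exp=2)
        power(b=2, exp=1)
          power(b=2, exp=0)
          -> return 1
        -> return 2
      -> return 4
    -> return 8
  -> return 16
-> return 32

Final answer: 32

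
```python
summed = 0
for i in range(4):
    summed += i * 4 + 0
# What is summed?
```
Trace:
  summed=0
  summed=0, i=0
  summed=4, i=1
  summed=12, i=2
  summed=24, i=3

Final answer: 24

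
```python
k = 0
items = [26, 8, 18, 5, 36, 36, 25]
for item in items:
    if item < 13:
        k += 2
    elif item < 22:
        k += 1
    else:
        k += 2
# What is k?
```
Trace:
  k=0
  k=2, item=26
  k=4, item=8
  k=5, item=18
  k=7, item=5
  k=9, item=36
  k=11, item=36
  k=13, item=25

Final answer: 13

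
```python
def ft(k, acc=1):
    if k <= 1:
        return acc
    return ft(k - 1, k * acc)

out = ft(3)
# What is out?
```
Call trace:
ft(k=3, acc=1)
  ft(k=2, acc=3)
    ft(k=1, acc=6)
    -> return 6
  -> return 6
-> return 6

Final answer: 6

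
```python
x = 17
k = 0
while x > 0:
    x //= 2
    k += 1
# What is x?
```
Trace:
  x=17
  x=17, k=0
  x=8, k=1
  x=4, k=2
  x=2, k=3
  x=1, k=4
  x=0, k=5

Final answer: 0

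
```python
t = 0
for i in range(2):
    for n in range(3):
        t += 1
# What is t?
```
Trace:
  t=0
  t=1, i=0, n=0
  t=2, i=0, n=1
  t=3, i=0, n=2
  t=4, i=1, n=0
  t=5, i=1, n=1
  t=6, i=1, n=2

Final answer: 6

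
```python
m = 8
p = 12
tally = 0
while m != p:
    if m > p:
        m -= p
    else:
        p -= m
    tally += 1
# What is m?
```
Trace:
  m=8
  m=8, p=12
  m=8, p=12, tally=0
  m=8, p=4, tally=1
  m=4, p=4, tally=2

Final answer: 4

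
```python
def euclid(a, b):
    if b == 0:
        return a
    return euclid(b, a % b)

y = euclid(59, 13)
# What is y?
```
Call trace:
euclid(a=59, b=13)
  euclid(a=13, b=7)
    euclid(a=7, b=6)
      euclid(a=6, b=1)
        euclid(a=1, b=0)
        -> return 1
      -> return 1
    -> return 1
  -> return 1
-> return 1

Final answer: 1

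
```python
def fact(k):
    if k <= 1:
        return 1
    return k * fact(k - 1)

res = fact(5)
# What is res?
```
Call trace:
fact(k=5)
  fact(k=4)
    fact(k=3)
      fact(k=2)
        fact(k=1)
        -> return 1
      -> return 2
    -> return 6
  -> return 24
-> return 120

Final answer: 120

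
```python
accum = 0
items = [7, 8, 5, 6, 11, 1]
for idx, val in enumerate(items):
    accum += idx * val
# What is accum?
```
Trace:
  accum=0
  accum=0, idx=0, val=7
  accum=8, idx=1, val=8
  accum=18, idx=2, val=5
  accum=36, idx=3, val=6
  accum=80, idx=4, val=11
  accum=85, idx=5, val=1

Final answer: 85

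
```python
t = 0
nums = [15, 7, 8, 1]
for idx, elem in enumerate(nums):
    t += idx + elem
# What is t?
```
Trace:
  t=0
  t=15, idx=0, elem=15
  t=23, idx=1, elem=7
  t=33, idx=2, elem=8
  t=37, idx=3, elem=1

Final answer: 37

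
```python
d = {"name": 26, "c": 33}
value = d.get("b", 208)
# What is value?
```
Trace:
  d={'name': 26, 'c': 33}
  d={'name': 26, 'c': 33}, value=208

Final answer: 208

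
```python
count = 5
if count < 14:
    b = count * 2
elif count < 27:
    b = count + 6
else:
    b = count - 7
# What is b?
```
Trace:
  count=5
  count=5, b=10

Final answer: 10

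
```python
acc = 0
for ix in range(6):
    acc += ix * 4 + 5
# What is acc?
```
Trace:
  acc=0
  acc=5, ix=0
  acc=14, ix=1
  acc=27, ix=2
  acc=44, ix=3
  acc=65, ix=4
  acc=90, ix=5

Final answer: 90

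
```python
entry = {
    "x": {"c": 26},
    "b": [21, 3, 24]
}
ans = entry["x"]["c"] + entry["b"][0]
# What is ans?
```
Trace:
  entry={'x': {'c': 26}, 'b': [21, 3, 24]}
  entry={'x': {'c': 26}, 'b': [21, 3, 24]}, ans=47

Final answer: 47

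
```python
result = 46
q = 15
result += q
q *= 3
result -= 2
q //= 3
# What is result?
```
Trace:
  result=46
  result=46, q=15
  result=61, q=15
  result=61, q=45
  result=59, q=45
  result=59, q=15

Final answer: 59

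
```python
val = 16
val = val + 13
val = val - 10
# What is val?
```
Trace:
  val=16
  val=29
  val=19

Final answer: 19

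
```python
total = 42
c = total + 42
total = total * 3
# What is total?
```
Trace:
  total=42
  total=42, c=84
  total=126, c=84

Final answer: 126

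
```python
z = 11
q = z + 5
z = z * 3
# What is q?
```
Trace:
  z=11
  z=11, q=16
  z=33, q=16

Final answer: 16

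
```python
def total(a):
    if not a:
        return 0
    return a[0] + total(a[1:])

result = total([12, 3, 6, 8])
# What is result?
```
Call trace:
total(a=[12, 3, 6, 8])
  total(a=[3, 6, 8])
    total(a=[6, 8])
      total(a=[8])
        total(a=[])
        -> return 0
      -> return 8
    -> return 14
  -> return 17
-> return 29

Final answer: 29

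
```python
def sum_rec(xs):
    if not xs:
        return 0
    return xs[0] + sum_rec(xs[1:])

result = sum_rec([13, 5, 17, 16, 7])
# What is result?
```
Call trace:
sum_rec(xs=[13, 5, 17, 16, 7])
  sum_rec(xs=[5, 17, 16, 7])
    sum_rec(xs=[17, 16, 7])
      sum_rec(xs=[16, 7])
        sum_rec(xs=[7])
          sum_rec(xs=[])
          -> return 0
        -> return 7
      -> return 23
    -> return 40
  -> return 45
-> return 58

Final answer: 58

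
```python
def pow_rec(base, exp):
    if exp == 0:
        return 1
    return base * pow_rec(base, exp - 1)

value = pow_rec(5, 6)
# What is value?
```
Call trace:
pow_rec(base=5, exp=6)
  pow_rec(base=5, exp=5)
    pow_rec(base=5, exp=4)
      pow_rec(base=5, exp=3)
        pow_rec(base=5, exp=2)
          pow_rec(base=5, exp=1)
            pow_rec(base=5, exp=0)
            -> return 1
          -> return 5
        -> return 25
      -> return 125
    -> return 625
  -> return 3125
-> return 15625

Final answer: 15625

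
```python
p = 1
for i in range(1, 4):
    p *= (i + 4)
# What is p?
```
Trace:
  p=1
  p=5, i=1
  p=30, i=2
  p=210, i=3

Final answer: 210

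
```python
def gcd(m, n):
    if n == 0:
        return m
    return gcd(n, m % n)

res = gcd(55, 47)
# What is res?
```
Call trace:
gcd(m=55, n=47)
  gcd(m=47, n=8)
    gcd(m=8, n=7)
      gcd(m=7, n=1)
        gcd(m=1, n=0)
        -> return 1
      -> return 1
    -> return 1
  -> return 1
-> return 1

Final answer: 1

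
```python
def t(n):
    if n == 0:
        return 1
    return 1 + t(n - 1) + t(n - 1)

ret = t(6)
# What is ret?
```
Call trace (a repeated sub-call is expanded the first time; later identical calls just restate its return value):
t(n=6)
  t(n=5)
    t(n=4)
      t(n=3)
        t(n=2)
          t(n=1)
            t(n=0)
            -> return 1
            t(n=0)
            -> return 1
          -> return 3
          t(n=1) -> return 3  (same call as traced above)
        -> return 7
        t(n=2) -> return 7  (same call as traced above)
      -> return 15
      t(n=3) -> return 15  (same call as traced above)
    -> return 31
    t(n=4) -> return 31  (same call as traced above)
  -> return 63
  t(n=5) -> return 63  (same call as traced above)
-> return 127

Final answer: 127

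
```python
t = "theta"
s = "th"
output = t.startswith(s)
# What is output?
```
Trace:
  t='theta'
  t='theta', s='th'
  t='theta', s='th', output=True

Final answer: True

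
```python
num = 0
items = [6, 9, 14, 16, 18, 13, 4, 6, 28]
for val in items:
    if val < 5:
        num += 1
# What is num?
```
Trace:
  num=0
  num=0, val=6
  num=0, val=9
  num=0, val=14
  num=0, val=16
  num=0, val=18
  num=0, val=13
  num=1, val=4
  num=1, val=6
  num=1, val=28

Final answer: 1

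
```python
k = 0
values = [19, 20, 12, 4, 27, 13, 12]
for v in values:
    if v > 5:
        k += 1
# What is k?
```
Trace:
  k=0
  k=1, v=19
  k=2, v=20
  k=3, v=12
  k=3, v=4
  k=4, v=27
  k=5, v=13
  k=6, v=12

Final answer: 6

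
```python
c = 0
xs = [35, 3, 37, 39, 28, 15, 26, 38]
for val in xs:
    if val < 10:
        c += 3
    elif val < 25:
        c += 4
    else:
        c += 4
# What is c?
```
Trace:
  c=0
  c=4, val=35
  c=7, val=3
  c=11, val=37
  c=15, val=39
  c=19, val=28
  c=23, val=15
  c=27, val=26
  c=31, val=38

Final answer: 31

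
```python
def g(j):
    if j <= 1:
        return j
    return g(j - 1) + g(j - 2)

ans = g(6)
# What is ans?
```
Call trace (a repeated sub-call is expanded the first time; later identical calls just restate its return value):
g(j=6)
  g(j=5)
    g(j=4)
      g(j=3)
        g(j=2)
          g(j=1)
          -> return 1
          g(j=0)
          -> return 0
        -> return 1
        g(j=1)
        -> return 1
      -> return 2
      g(j=2) -> return 1  (same call as traced above)
    -> return 3
    g(j=3) -> return 2  (same call as traced above)
  -> return 5
  g(j=4) -> return 3  (same call as traced above)
-> return 8

Final answer: 8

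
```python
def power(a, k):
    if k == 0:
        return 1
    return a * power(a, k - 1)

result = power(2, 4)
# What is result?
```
Call trace:
power(a=2, k=4)
  power(a=2, k=3)
    power(a=2, k=2)
      power(a=2, k=1)
        power(a=2, k=0)
        -> return 1
      -> return 2
    -> return 4
  -> return 8
-> return 16

Final answer: 16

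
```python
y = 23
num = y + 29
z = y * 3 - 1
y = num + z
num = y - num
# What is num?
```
Trace:
  y=23
  y=23, num=52
  y=23, num=52, z=68
  y=120, num=52, z=68
  y=120, num=68, z=68

Final answer: 68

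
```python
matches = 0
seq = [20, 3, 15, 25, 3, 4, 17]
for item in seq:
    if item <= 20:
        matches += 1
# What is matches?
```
Trace:
  matches=0
  matches=1, item=20
  matches=2, item=3
  matches=3, item=15
  matches=3, item=25
  matches=4, item=3
  matches=5, item=4
  matches=6, item=17

Final answer: 6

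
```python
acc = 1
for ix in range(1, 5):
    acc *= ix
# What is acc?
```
Trace:
  acc=1
  acc=1, ix=1
  acc=2, ix=2
  acc=6, ix=3
  acc=24, ix=4

Final answer: 24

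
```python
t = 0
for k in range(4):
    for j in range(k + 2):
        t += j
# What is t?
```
Trace:
  t=0
  t=0, k=0, j=0
  t=1, k=0, j=1
  t=1, k=1, j=0
  t=2, k=1, j=1
  t=4, k=1, j=2
  t=4, k=2, j=0
  t=5, k=2, j=1
  t=7, k=2, j=2
  t=10, k=2, j=3
  t=10, k=3, j=0
  t=11, k=3, j=1
  t=13, k=3, j=2
  t=16, k=3, j=3
  t=20, k=3, j=4

Final answer: 20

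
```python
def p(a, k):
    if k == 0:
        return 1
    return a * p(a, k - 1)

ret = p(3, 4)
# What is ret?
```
Call trace:
p(a=3, k=4)
  p(a=3, k=3)
    p(a=3, k=2)
      p(a=3, k=1)
        p(a=3, k=0)
        -> return 1
      -> return 3
    -> return 9
  -> return 27
-> return 81

Final answer: 81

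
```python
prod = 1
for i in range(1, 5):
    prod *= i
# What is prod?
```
Trace:
  prod=1
  prod=1, i=1
  prod=2, i=2
  prod=6, i=3
  prod=24, i=4

Final answer: 24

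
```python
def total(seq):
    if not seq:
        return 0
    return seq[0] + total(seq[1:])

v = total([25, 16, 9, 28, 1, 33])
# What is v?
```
Call trace:
total(seq=[25, 16, 9, 28, 1, 33])
  total(seq=[16, 9, 28, 1, 33])
    total(seq=[9, 28, 1, 33])
      total(seq=[28, 1, 33])
        total(seq=[1, 33])
          total(seq=[33])
            total(seq=[])
            -> return 0
          -> return 33
        -> return 34
      -> return 62
    -> return 71
  -> return 87
-> return 112

Final answer: 112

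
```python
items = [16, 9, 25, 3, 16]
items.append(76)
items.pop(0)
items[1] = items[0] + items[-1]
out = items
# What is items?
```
Trace:
  items=[16, 9, 25, 3, 16]
  items=[16, 9, 25, 3, 16, 76]
  items=[9, 25, 3, 16, 76]
  items=[9, 85, 3, 16, 76]
  items=[9, 85, 3, 16, 76], out=[9, 85, 3, 16, 76]

Final answer: [9, 85, 3, 16, 76]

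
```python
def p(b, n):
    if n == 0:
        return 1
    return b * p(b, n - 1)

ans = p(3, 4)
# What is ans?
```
Call trace:
p(b=3, n=4)
  p(b=3, n=3)
    p(b=3, n=2)
      p(b=3, n=1)
        p(b=3, n=0)
        -> return 1
      -> return 3
    -> return 9
  -> return 27
-> return 81

Final answer: 81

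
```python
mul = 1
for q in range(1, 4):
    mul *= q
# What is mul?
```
Trace:
  mul=1
  mul=1, q=1
  mul=2, q=2
  mul=6, q=3

Final answer: 6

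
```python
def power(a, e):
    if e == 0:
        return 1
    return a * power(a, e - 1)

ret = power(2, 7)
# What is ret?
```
Call trace:
power(a=2, e=7)
  power(a=2, e=6)
    power(a=2, e=5)
      power(a=2, e=4)
        power(a=2, e=3)
          power(a=2, e=2)
            power(a=2, e=1)
              power(a=2, e=0)
              -> return 1
            -> return 2
          -> return 4
        -> return 8
      -> return 16
    -> return 32
  -> return 64
-> return 128

Final answer: 128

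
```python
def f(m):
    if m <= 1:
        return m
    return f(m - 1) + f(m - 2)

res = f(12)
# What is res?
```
Call trace (a repeated sub-call is expanded the first time; later identical calls just restate its return value):
f(m=12)
  f(m=11)
    f(m=10)
      f(m=9)
        f(m=8)
          f(m=7)
            f(m=6)
              f(m=5)
                f(m=4)
                  f(m=3)
                    f(m=2)
                      f(m=1)
                      -> return 1
                      f(m=0)
                      -> return 0
                    -> return 1
                    f(m=1)
                    -> return 1
                  -> return 2
                  f(m=2) -> return 1  (same call as traced above)
                -> return 3
                f(m=3) -> return 2  (same call as traced above)
              -> return 5
              f(m=4) -> return 3  (same call as traced above)
            -> return 8
            f(m=5) -> return 5  (same call as traced above)
          -> return 13
          f(m=6) -> return 8  (same call as traced above)
        -> return 21
        f(m=7) -> return 13  (same call as traced above)
      -> return 34
      f(m=8) -> return 21  (same call as traced above)
    -> return 55
    f(m=9) -> return 34  (same call as traced above)
  -> return 89
  f(m=10) -> return 55  (same call as traced above)
-> return 144

Final answer: 144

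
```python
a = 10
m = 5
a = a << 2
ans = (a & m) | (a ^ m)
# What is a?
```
Trace:
  a=10
  a=10, m=5
  a=40, m=5
  a=40, m=5, ans=45

Final answer: 40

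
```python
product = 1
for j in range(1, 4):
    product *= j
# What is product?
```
Trace:
  product=1
  product=1, j=1
  product=2, j=2
  product=6, j=3

Final answer: 6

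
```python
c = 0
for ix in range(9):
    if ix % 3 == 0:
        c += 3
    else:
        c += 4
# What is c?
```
Trace:
  c=0
  c=3, ix=0
  c=7, ix=1
  c=11, ix=2
  c=14, ix=3
  c=18, ix=4
  c=22, ix=5
  c=25, ix=6
  c=29, ix=7
  c=33, ix=8

Final answer: 33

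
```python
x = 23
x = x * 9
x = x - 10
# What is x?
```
Trace:
  x=23
  x=207
  x=197

Final answer: 197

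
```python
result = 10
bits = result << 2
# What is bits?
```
Trace:
  result=10
  result=10, bits=40

Final answer: 40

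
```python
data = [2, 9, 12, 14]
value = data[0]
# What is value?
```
Trace:
  data=[2, 9, 12, 14]
  data=[2, 9, 12, 14], value=2

Final answer: 2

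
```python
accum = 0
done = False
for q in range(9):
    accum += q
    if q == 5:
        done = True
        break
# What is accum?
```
Trace:
  accum=0
  accum=0, done=False
  accum=0, done=False, q=0
  accum=1, done=False, q=1
  accum=3, done=False, q=2
  accum=6, done=False, q=3
  accum=10, done=False, q=4
  accum=15, done=True, q=5

Final answer: 15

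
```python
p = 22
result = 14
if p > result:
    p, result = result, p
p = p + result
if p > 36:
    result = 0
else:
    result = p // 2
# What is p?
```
Trace:
  p=22
  p=22, result=14
  p=14, result=22
  p=36, result=22
  p=36, result=18

Final answer: 36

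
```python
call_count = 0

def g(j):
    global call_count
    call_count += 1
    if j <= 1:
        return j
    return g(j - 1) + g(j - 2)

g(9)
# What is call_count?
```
Call trace (a repeated sub-call is expanded the first time; later identical calls just restate its return value):
g(j=9)
  g(j=8)
    g(j=7)
      g(j=6)
        g(j=5)
          g(j=4)
            g(j=3)
              g(j=2)
                g(j=1)
                -> return 1
                g(j=0)
                -> return 0
              -> return 1
              g(j=1)
              -> return 1
            -> return 2
            g(j=2) -> return 1  (same call as traced above)
          -> return 3
          g(j=3) -> return 2  (same call as traced above)
        -> return 5
        g(j=4) -> return 3  (same call as traced above)
      -> return 8
      g(j=5) -> return 5  (same call as traced above)
    -> return 13
    g(j=6) -> return 8  (same call as traced above)
  -> return 21
  g(j=7) -> return 13  (same call as traced above)
-> return 34

call_count is incremented once per call, so count the calls in each subtree. Let C(j) = number of calls made by g(j).
C(0) = C(1) = 1 (base case, no recursion); C(j) = 1 + C(j - 1) + C(j - 2) otherwise.
C(2) = 1 + C(1) + C(0) = 1 + 1 + 1 = 3
C(3) = 1 + C(2) + C(1) = 1 + 3 + 1 = 5
C(4) = 1 + C(3) + C(2) = 1 + 5 + 3 = 9
C(5) = 1 + C(4) + C(3) = 1 + 9 + 5 = 15
C(6) = 1 + C(5) + C(4) = 1 + 15 + 9 = 25
C(7) = 1 + C(6) + C(5) = 1 + 25 + 15 = 41
C(8) = 1 + C(7) + C(6) = 1 + 41 + 25 = 67
C(9) = 1 + C(8) + C(7) = 1 + 67 + 41 = 109
call_count = C(9) = 109

Final answer: 109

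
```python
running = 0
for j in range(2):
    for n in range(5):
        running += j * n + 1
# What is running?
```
Trace:
  running=0
  running=1, j=0, n=0
  running=2, j=0, n=1
  running=3, j=0, n=2
  running=4, j=0, n=3
  running=5, j=0, n=4
  running=6, j=1, n=0
  running=8, j=1, n=1
  running=11, j=1, n=2
  running=15, j=1, n=3
  running=20, j=1, n=4

Final answer: 20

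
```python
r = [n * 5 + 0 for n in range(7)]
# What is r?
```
Trace:
  n=0
  n=1
  n=2
  n=3
  n=4
  n=5
  n=6
  r=[0, 5, 10, 15, 20, 25, 30]

Final answer: [0, 5, 10, 15, 20, 25, 30]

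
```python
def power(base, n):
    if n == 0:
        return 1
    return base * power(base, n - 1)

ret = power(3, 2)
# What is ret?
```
Call trace:
power(base=3, n=2)
  power(base=3, n=1)
    power(base=3, n=0)
    -> return 1
  -> return 3
-> return 9

Final answer: 9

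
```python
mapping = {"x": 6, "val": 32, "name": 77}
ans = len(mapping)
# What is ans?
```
Trace:
  mapping={'x': 6, 'val': 32, 'name': 77}
  mapping={'x': 6, 'val': 32, 'name': 77}, ans=3

Final answer: 3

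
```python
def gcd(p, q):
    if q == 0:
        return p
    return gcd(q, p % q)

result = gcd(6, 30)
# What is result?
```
Call trace:
gcd(p=6, q=30)
  gcd(p=30, q=6)
    gcd(p=6, q=0)
    -> return 6
  -> return 6
-> return 6

Final answer: 6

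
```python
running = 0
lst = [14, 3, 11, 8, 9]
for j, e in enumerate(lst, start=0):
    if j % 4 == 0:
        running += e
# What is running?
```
Trace:
  running=0
  running=14, j=0, e=14
  running=14, j=1, e=3
  running=14, j=2, e=11
  running=14, j=3, e=8
  running=23, j=4, e=9

Final answer: 23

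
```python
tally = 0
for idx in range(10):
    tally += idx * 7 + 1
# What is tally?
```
Trace:
  tally=0
  tally=1, idx=0
  tally=9, idx=1
  tally=24, idx=2
  tally=46, idx=3
  tally=75, idx=4
  tally=111, idx=5
  tally=154, idx=6
  tally=204, idx=7
  tally=261, idx=8
  tally=325, idx=9

Final answer: 325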